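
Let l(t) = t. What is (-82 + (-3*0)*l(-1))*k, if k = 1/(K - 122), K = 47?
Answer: 82/75 ≈ 1.0933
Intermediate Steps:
k = -1/75 (k = 1/(47 - 122) = 1/(-75) = -1/75 ≈ -0.013333)
(-82 + (-3*0)*l(-1))*k = (-82 - 3*0*(-1))*(-1/75) = (-82 + 0*(-1))*(-1/75) = (-82 + 0)*(-1/75) = -82*(-1/75) = 82/75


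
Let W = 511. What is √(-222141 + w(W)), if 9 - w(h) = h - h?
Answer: 2*I*√55533 ≈ 471.31*I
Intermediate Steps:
w(h) = 9 (w(h) = 9 - (h - h) = 9 - 1*0 = 9 + 0 = 9)
√(-222141 + w(W)) = √(-222141 + 9) = √(-222132) = 2*I*√55533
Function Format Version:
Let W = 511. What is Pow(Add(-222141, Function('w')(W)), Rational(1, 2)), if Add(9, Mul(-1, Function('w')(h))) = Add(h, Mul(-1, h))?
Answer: Mul(2, I, Pow(55533, Rational(1, 2))) ≈ Mul(471.31, I)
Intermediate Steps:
Function('w')(h) = 9 (Function('w')(h) = Add(9, Mul(-1, Add(h, Mul(-1, h)))) = Add(9, Mul(-1, 0)) = Add(9, 0) = 9)
Pow(Add(-222141, Function('w')(W)), Rational(1, 2)) = Pow(Add(-222141, 9), Rational(1, 2)) = Pow(-222132, Rational(1, 2)) = Mul(2, I, Pow(55533, Rational(1, 2)))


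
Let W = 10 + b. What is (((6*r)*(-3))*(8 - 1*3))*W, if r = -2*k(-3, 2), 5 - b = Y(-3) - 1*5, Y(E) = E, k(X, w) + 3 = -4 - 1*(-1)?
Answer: -24840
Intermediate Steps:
k(X, w) = -6 (k(X, w) = -3 + (-4 - 1*(-1)) = -3 + (-4 + 1) = -3 - 3 = -6)
b = 13 (b = 5 - (-3 - 1*5) = 5 - (-3 - 5) = 5 - 1*(-8) = 5 + 8 = 13)
r = 12 (r = -2*(-6) = 12)
W = 23 (W = 10 + 13 = 23)
(((6*r)*(-3))*(8 - 1*3))*W = (((6*12)*(-3))*(8 - 1*3))*23 = ((72*(-3))*(8 - 3))*23 = -216*5*23 = -1080*23 = -24840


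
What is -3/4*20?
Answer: -15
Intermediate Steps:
-3/4*20 = -15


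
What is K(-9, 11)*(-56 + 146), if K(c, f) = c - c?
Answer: 0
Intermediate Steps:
K(c, f) = 0
K(-9, 11)*(-56 + 146) = 0*(-56 + 146) = 0*90 = 0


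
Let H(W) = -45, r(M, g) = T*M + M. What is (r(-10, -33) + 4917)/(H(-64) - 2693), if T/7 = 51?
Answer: -1337/2738 ≈ -0.48831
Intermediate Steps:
T = 357 (T = 7*51 = 357)
r(M, g) = 358*M (r(M, g) = 357*M + M = 358*M)
(r(-10, -33) + 4917)/(H(-64) - 2693) = (358*(-10) + 4917)/(-45 - 2693) = (-3580 + 4917)/(-2738) = 1337*(-1/2738) = -1337/2738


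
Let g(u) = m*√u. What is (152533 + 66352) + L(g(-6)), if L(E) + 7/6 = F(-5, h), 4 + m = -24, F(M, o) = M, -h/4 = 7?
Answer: 1313273/6 ≈ 2.1888e+5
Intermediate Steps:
h = -28 (h = -4*7 = -28)
m = -28 (m = -4 - 24 = -28)
g(u) = -28*√u
L(E) = -37/6 (L(E) = -7/6 - 5 = -37/6)
(152533 + 66352) + L(g(-6)) = (152533 + 66352) - 37/6 = 218885 - 37/6 = 1313273/6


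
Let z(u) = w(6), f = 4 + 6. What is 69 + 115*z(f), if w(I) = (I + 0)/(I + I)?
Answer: 253/2 ≈ 126.50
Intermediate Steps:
f = 10
w(I) = ½ (w(I) = I/((2*I)) = I*(1/(2*I)) = ½)
z(u) = ½
69 + 115*z(f) = 69 + 115*(½) = 69 + 115/2 = 253/2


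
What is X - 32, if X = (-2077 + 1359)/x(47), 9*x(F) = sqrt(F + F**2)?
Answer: -32 - 1077*sqrt(141)/94 ≈ -168.05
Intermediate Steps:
x(F) = sqrt(F + F**2)/9
X = -1077*sqrt(141)/94 (X = (-2077 + 1359)/((sqrt(47*(1 + 47))/9)) = -718*3*sqrt(141)/188 = -1077*sqrt(141)/94 ≈ -136.05)
X - 32 = -1077*sqrt(141)/94 - 32 = -32 - 1077*sqrt(141)/94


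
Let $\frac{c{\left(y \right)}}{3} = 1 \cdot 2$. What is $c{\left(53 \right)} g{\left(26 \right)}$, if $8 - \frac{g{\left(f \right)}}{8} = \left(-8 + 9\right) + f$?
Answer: $-912$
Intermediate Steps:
$c{\left(y \right)} = 6$ ($c{\left(y \right)} = 3 \cdot 1 \cdot 2 = 3 \cdot 2 = 6$)
$g{\left(f \right)} = 56 - 8 f$ ($g{\left(f \right)} = 64 - 8 \left(\left(-8 + 9\right) + f\right) = 64 - 8 \left(1 + f\right) = 64 - \left(8 + 8 f\right) = 56 - 8 f$)
$c{\left(53 \right)} g{\left(26 \right)} = 6 \left(56 - 208\right) = 6 \left(-152\right) = -912$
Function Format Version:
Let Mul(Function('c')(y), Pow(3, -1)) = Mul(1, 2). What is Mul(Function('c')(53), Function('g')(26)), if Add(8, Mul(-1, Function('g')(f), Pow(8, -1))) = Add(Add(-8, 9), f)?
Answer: -912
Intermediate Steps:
Function('c')(y) = 6 (Function('c')(y) = Mul(3, Mul(1, 2)) = Mul(3, 2) = 6)
Function('g')(f) = Add(56, Mul(-8, f)) (Function('g')(f) = Add(64, Mul(-8, Add(Add(-8, 9), f))) = Add(64, Mul(-8, Add(1, f))) = Add(64, Add(-8, Mul(-8, f))) = Add(56, Mul(-8, f)))
Mul(Function('c')(53), Function('g')(26)) = Mul(6, Add(56, Mul(-8, 26))) = Mul(6, Add(56, -208)) = Mul(6, -152) = -912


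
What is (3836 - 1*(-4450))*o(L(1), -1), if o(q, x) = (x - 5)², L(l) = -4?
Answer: 298296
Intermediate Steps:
o(q, x) = (-5 + x)²
(3836 - 1*(-4450))*o(L(1), -1) = (3836 - 1*(-4450))*(-5 - 1)² = (3836 + 4450)*(-6)² = 8286*36 = 298296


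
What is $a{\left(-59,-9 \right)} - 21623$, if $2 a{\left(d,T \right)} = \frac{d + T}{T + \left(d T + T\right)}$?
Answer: $- \frac{11092633}{513} \approx -21623.0$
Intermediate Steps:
$a{\left(d,T \right)} = \frac{T + d}{2 \left(2 T + T d\right)}$ ($a{\left(d,T \right)} = \frac{\left(d + T\right) \frac{1}{T + \left(d T + T\right)}}{2} = \frac{\left(T + d\right) \frac{1}{T + \left(T d + T\right)}}{2} = \frac{\left(T + d\right) \frac{1}{T + \left(T + T d\right)}}{2} = \frac{\left(T + d\right) \frac{1}{2 T + T d}}{2} = \frac{\frac{1}{2 T + T d} \left(T + d\right)}{2} = \frac{T + d}{2 \left(2 T + T d\right)}$)
$a{\left(-59,-9 \right)} - 21623 = \frac{-9 - 59}{2 \left(-9\right) \left(2 - 59\right)} - 21623 = \frac{1}{2} \left(- \frac{1}{9}\right) \frac{1}{-57} \left(-68\right) - 21623 = \frac{1}{2} \left(- \frac{1}{9}\right) \left(- \frac{1}{57}\right) \left(-68\right) - 21623 = - \frac{34}{513} - 21623 = - \frac{11092633}{513}$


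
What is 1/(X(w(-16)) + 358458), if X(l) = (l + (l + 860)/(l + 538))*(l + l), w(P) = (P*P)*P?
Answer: 1779/60317776654 ≈ 2.9494e-8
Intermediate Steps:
w(P) = P**3 (w(P) = P**2*P = P**3)
X(l) = 2*l*(l + (860 + l)/(538 + l)) (X(l) = (l + (860 + l)/(538 + l))*(2*l) = 2*l*(l + (860 + l)/(538 + l)))
1/(X(w(-16)) + 358458) = 1/(2*(-16)**3*(860 + ((-16)**3)**2 + 539*(-16)**3)/(538 + (-16)**3) + 358458) = 1/(2*(-4096)*(860 + (-4096)**2 + 539*(-4096))/(538 - 4096) + 358458) = 1/(2*(-4096)*(860 + 16777216 - 2207744)/(-3558) + 358458) = 1/(2*(-4096)*(-1/3558)*14570332 + 358458) = 1/(59680079872/1779 + 358458) = 1/(60317776654/1779) = 1779/60317776654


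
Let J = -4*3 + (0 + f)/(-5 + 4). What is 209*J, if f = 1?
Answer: -2717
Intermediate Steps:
J = -13 (J = -4*3 + (0 + 1)/(-5 + 4) = -12 + 1/(-1) = -12 + 1*(-1) = -12 - 1 = -13)
209*J = 209*(-13) = -2717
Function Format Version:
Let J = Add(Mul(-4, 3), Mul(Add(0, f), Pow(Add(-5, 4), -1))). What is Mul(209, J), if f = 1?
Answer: -2717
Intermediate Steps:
J = -13 (J = Add(Mul(-4, 3), Mul(Add(0, 1), Pow(Add(-5, 4), -1))) = Add(-12, Mul(1, Pow(-1, -1))) = Add(-12, Mul(1, -1)) = Add(-12, -1) = -13)
Mul(209, J) = Mul(209, -13) = -2717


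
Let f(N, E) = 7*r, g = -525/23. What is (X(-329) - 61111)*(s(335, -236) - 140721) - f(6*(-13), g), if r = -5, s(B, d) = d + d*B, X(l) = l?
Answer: 13517844515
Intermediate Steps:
s(B, d) = d + B*d
g = -525/23 (g = -525*1/23 = -525/23 ≈ -22.826)
f(N, E) = -35 (f(N, E) = 7*(-5) = -35)
(X(-329) - 61111)*(s(335, -236) - 140721) - f(6*(-13), g) = (-329 - 61111)*(-236*(1 + 335) - 140721) - 1*(-35) = -61440*(-236*336 - 140721) + 35 = -61440*(-79296 - 140721) + 35 = -61440*(-220017) + 35 = 13517844480 + 35 = 13517844515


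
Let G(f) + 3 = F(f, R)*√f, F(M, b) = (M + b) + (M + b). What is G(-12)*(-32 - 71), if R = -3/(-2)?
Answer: 309 + 4326*I*√3 ≈ 309.0 + 7492.9*I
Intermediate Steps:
R = 3/2 (R = -3*(-½) = 3/2 ≈ 1.5000)
F(M, b) = 2*M + 2*b
G(f) = -3 + √f*(3 + 2*f) (G(f) = -3 + (2*f + 2*(3/2))*√f = -3 + (2*f + 3)*√f = -3 + (3 + 2*f)*√f = -3 + √f*(3 + 2*f))
G(-12)*(-32 - 71) = (-3 + √(-12)*(3 + 2*(-12)))*(-32 - 71) = (-3 + (2*I*√3)*(3 - 24))*(-103) = (-3 + (2*I*√3)*(-21))*(-103) = (-3 - 42*I*√3)*(-103) = 309 + 4326*I*√3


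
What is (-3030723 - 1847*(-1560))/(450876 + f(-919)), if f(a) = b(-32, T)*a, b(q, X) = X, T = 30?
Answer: -49801/141102 ≈ -0.35294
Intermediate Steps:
f(a) = 30*a
(-3030723 - 1847*(-1560))/(450876 + f(-919)) = (-3030723 - 1847*(-1560))/(450876 + 30*(-919)) = (-3030723 + 2881320)/(450876 - 27570) = -149403/423306 = -149403*1/423306 = -49801/141102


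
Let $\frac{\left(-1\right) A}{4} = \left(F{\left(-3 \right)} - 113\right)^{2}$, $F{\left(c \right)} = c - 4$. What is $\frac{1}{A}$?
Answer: $- \frac{1}{57600} \approx -1.7361 \cdot 10^{-5}$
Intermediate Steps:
$F{\left(c \right)} = -4 + c$
$A = -57600$ ($A = - 4 \left(\left(-4 - 3\right) - 113\right)^{2} = - 4 \left(-7 - 113\right)^{2} = - 4 \left(-120\right)^{2} = \left(-4\right) 14400 = -57600$)
$\frac{1}{A} = \frac{1}{-57600} = - \frac{1}{57600}$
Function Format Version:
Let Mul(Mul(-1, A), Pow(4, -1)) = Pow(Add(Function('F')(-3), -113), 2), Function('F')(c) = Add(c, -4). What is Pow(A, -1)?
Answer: Rational(-1, 57600) ≈ -1.7361e-5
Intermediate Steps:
Function('F')(c) = Add(-4, c)
A = -57600 (A = Mul(-4, Pow(Add(Add(-4, -3), -113), 2)) = Mul(-4, Pow(Add(-7, -113), 2)) = Mul(-4, Pow(-120, 2)) = Mul(-4, 14400) = -57600)
Pow(A, -1) = Pow(-57600, -1) = Rational(-1, 57600)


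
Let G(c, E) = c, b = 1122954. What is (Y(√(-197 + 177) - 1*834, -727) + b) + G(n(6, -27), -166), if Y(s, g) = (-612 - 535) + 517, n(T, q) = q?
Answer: 1122297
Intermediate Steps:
Y(s, g) = -630 (Y(s, g) = -1147 + 517 = -630)
(Y(√(-197 + 177) - 1*834, -727) + b) + G(n(6, -27), -166) = (-630 + 1122954) - 27 = 1122324 - 27 = 1122297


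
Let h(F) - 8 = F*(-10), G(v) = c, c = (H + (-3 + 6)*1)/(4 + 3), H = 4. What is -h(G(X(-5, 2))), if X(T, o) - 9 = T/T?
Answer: 2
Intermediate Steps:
X(T, o) = 10 (X(T, o) = 9 + T/T = 9 + 1 = 10)
c = 1 (c = (4 + (-3 + 6)*1)/(4 + 3) = (4 + 3*1)/7 = (4 + 3)*(⅐) = 7*(⅐) = 1)
G(v) = 1
h(F) = 8 - 10*F (h(F) = 8 + F*(-10) = 8 - 10*F)
-h(G(X(-5, 2))) = -(8 - 10*1) = -(8 - 10) = -1*(-2) = 2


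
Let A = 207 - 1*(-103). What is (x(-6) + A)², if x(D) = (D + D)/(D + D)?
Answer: 96721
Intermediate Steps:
A = 310 (A = 207 + 103 = 310)
x(D) = 1 (x(D) = (2*D)/((2*D)) = (2*D)*(1/(2*D)) = 1)
(x(-6) + A)² = (1 + 310)² = 311² = 96721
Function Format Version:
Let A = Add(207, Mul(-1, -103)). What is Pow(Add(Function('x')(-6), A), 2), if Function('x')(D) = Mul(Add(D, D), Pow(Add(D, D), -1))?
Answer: 96721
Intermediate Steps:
A = 310 (A = Add(207, 103) = 310)
Function('x')(D) = 1 (Function('x')(D) = Mul(Mul(2, D), Pow(Mul(2, D), -1)) = Mul(Mul(2, D), Mul(Rational(1, 2), Pow(D, -1))) = 1)
Pow(Add(Function('x')(-6), A), 2) = Pow(Add(1, 310), 2) = Pow(311, 2) = 96721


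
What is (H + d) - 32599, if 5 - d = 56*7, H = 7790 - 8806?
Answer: -34002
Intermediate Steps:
H = -1016
d = -387 (d = 5 - 56*7 = 5 - 1*392 = 5 - 392 = -387)
(H + d) - 32599 = (-1016 - 387) - 32599 = -1403 - 32599 = -34002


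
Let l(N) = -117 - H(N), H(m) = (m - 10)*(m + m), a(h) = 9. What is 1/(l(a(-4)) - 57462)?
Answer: -1/57561 ≈ -1.7373e-5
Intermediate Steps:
H(m) = 2*m*(-10 + m) (H(m) = (-10 + m)*(2*m) = 2*m*(-10 + m))
l(N) = -117 - 2*N*(-10 + N)
1/(l(a(-4)) - 57462) = 1/((-117 - 2*9*(-10 + 9)) - 57462) = 1/((-117 - 2*9*(-1)) - 57462) = 1/((-117 + 18) - 57462) = 1/(-99 - 57462) = 1/(-57561) = -1/57561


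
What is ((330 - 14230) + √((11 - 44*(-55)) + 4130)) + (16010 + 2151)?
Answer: 4342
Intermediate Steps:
((330 - 14230) + √((11 - 44*(-55)) + 4130)) + (16010 + 2151) = (-13900 + √((11 + 2420) + 4130)) + 18161 = (-13900 + √(2431 + 4130)) + 18161 = (-13900 + √6561) + 18161 = (-13900 + 81) + 18161 = -13819 + 18161 = 4342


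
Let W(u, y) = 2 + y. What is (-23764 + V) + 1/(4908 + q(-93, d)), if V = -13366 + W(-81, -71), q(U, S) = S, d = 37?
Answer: -183949054/4945 ≈ -37199.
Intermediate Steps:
V = -13435 (V = -13366 + (2 - 71) = -13366 - 69 = -13435)
(-23764 + V) + 1/(4908 + q(-93, d)) = (-23764 - 13435) + 1/(4908 + 37) = -37199 + 1/4945 = -183949054/4945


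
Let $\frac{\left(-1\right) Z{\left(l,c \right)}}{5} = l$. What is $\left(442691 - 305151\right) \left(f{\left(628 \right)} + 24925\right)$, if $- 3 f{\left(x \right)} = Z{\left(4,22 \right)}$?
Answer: $\frac{10287304300}{3} \approx 3.4291 \cdot 10^{9}$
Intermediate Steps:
$Z{\left(l,c \right)} = - 5 l$
$f{\left(x \right)} = \frac{20}{3}$ ($f{\left(x \right)} = - \frac{\left(-5\right) 4}{3} = \left(- \frac{1}{3}\right) \left(-20\right) = \frac{20}{3}$)
$\left(442691 - 305151\right) \left(f{\left(628 \right)} + 24925\right) = \left(442691 - 305151\right) \left(\frac{20}{3} + 24925\right) = 137540 \cdot \frac{74795}{3} = \frac{10287304300}{3}$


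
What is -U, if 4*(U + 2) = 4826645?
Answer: -4826637/4 ≈ -1.2067e+6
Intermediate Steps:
U = 4826637/4 (U = -2 + (¼)*4826645 = -2 + 4826645/4 = 4826637/4 ≈ 1.2067e+6)
-U = -1*4826637/4 = -4826637/4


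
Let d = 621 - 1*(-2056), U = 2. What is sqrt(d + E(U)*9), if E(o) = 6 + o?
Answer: sqrt(2749) ≈ 52.431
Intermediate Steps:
d = 2677 (d = 621 + 2056 = 2677)
sqrt(d + E(U)*9) = sqrt(2677 + (6 + 2)*9) = sqrt(2677 + 8*9) = sqrt(2677 + 72) = sqrt(2749)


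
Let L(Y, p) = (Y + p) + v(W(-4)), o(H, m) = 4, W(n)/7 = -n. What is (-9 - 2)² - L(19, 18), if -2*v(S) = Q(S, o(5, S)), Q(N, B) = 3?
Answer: 171/2 ≈ 85.500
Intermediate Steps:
W(n) = -7*n (W(n) = 7*(-n) = -7*n)
v(S) = -3/2 (v(S) = -½*3 = -3/2)
L(Y, p) = -3/2 + Y + p (L(Y, p) = (Y + p) - 3/2 = -3/2 + Y + p)
(-9 - 2)² - L(19, 18) = (-9 - 2)² - (-3/2 + 19 + 18) = (-11)² - 1*71/2 = 121 - 71/2 = 171/2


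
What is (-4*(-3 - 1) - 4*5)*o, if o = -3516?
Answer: 14064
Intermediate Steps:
(-4*(-3 - 1) - 4*5)*o = (-4*(-3 - 1) - 4*5)*(-3516) = (-4*(-4) - 20)*(-3516) = (16 - 20)*(-3516) = -4*(-3516) = 14064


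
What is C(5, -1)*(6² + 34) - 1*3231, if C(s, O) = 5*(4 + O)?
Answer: -2181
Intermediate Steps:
C(s, O) = 20 + 5*O
C(5, -1)*(6² + 34) - 1*3231 = (20 + 5*(-1))*(6² + 34) - 1*3231 = (20 - 5)*(36 + 34) - 3231 = 15*70 - 3231 = 1050 - 3231 = -2181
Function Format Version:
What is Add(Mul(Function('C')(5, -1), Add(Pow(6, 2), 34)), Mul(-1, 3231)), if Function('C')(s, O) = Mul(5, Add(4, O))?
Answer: -2181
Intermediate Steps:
Function('C')(s, O) = Add(20, Mul(5, O))
Add(Mul(Function('C')(5, -1), Add(Pow(6, 2), 34)), Mul(-1, 3231)) = Add(Mul(Add(20, Mul(5, -1)), Add(Pow(6, 2), 34)), Mul(-1, 3231)) = Add(Mul(Add(20, -5), Add(36, 34)), -3231) = Add(Mul(15, 70), -3231) = Add(1050, -3231) = -2181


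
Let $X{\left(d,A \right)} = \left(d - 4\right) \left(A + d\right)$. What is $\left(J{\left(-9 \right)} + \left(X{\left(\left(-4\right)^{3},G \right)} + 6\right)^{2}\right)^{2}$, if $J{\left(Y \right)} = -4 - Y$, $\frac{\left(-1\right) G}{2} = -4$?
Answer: $211603600653201$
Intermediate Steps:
$G = 8$ ($G = \left(-2\right) \left(-4\right) = 8$)
$X{\left(d,A \right)} = \left(-4 + d\right) \left(A + d\right)$
$\left(J{\left(-9 \right)} + \left(X{\left(\left(-4\right)^{3},G \right)} + 6\right)^{2}\right)^{2} = \left(\left(-4 - -9\right) + \left(\left(\left(\left(-4\right)^{3}\right)^{2} - 32 - 4 \left(-4\right)^{3} + 8 \left(-4\right)^{3}\right) + 6\right)^{2}\right)^{2} = \left(\left(-4 + 9\right) + \left(\left(\left(-64\right)^{2} - 32 - -256 + 8 \left(-64\right)\right) + 6\right)^{2}\right)^{2} = \left(5 + \left(\left(4096 - 32 + 256 - 512\right) + 6\right)^{2}\right)^{2} = \left(5 + \left(3808 + 6\right)^{2}\right)^{2} = \left(5 + 3814^{2}\right)^{2} = \left(5 + 14546596\right)^{2} = 14546601^{2} = 211603600653201$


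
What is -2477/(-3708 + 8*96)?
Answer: 2477/2940 ≈ 0.84252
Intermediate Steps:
-2477/(-3708 + 8*96) = -2477/(-3708 + 768) = -2477/(-2940) = -1/2940*(-2477) = 2477/2940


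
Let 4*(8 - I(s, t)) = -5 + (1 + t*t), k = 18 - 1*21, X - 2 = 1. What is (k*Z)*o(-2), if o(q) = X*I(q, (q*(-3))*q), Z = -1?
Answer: -243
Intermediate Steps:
X = 3 (X = 2 + 1 = 3)
k = -3 (k = 18 - 21 = -3)
I(s, t) = 9 - t²/4 (I(s, t) = 8 - (-5 + (1 + t*t))/4 = 8 - (-5 + (1 + t²))/4 = 8 - (-4 + t²)/4 = 8 + (1 - t²/4) = 9 - t²/4)
o(q) = 27 - 27*q⁴/4 (o(q) = 3*(9 - 9*q⁴/4) = 27 - 27*q⁴/4)
(k*Z)*o(-2) = (-3*(-1))*(27 - 27/4*(-2)⁴) = 3*(27 - 27/4*16) = 3*(27 - 108) = 3*(-81) = -243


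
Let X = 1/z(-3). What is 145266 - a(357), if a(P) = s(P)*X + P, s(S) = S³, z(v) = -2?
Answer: 45789111/2 ≈ 2.2895e+7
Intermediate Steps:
X = -½ (X = 1/(-2) = -½ ≈ -0.50000)
a(P) = P - P³/2 (a(P) = P³*(-½) + P = -P³/2 + P = P - P³/2)
145266 - a(357) = 145266 - (357 - ½*357³) = 145266 - (357 - ½*45499293) = 145266 - (357 - 45499293/2) = 145266 - 1*(-45498579/2) = 145266 + 45498579/2 = 45789111/2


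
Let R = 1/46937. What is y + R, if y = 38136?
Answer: 1789989433/46937 ≈ 38136.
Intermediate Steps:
R = 1/46937 ≈ 2.1305e-5
y + R = 38136 + 1/46937 = 1789989433/46937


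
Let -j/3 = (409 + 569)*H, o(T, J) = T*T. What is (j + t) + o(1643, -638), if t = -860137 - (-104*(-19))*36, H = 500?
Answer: 301176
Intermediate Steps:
o(T, J) = T²
j = -1467000 (j = -3*(409 + 569)*500 = -2934*500 = -3*489000 = -1467000)
t = -931273 (t = -860137 - 1976*36 = -860137 - 1*71136 = -860137 - 71136 = -931273)
(j + t) + o(1643, -638) = (-1467000 - 931273) + 1643² = -2398273 + 2699449 = 301176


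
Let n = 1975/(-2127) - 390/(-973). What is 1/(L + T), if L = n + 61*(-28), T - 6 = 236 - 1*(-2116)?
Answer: 2069571/1344129005 ≈ 0.0015397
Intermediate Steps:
T = 2358 (T = 6 + (236 - 1*(-2116)) = 6 + (236 + 2116) = 6 + 2352 = 2358)
n = -1092145/2069571 (n = 1975*(-1/2127) - 390*(-1/973) = -1975/2127 + 390/973 = -1092145/2069571 ≈ -0.52772)
L = -3535919413/2069571 (L = -1092145/2069571 + 61*(-28) = -1092145/2069571 - 1708 = -3535919413/2069571 ≈ -1708.5)
1/(L + T) = 1/(-3535919413/2069571 + 2358) = 1/(1344129005/2069571) = 2069571/1344129005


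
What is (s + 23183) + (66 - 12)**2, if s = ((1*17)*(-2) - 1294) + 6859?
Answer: 31630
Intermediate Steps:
s = 5531 (s = (17*(-2) - 1294) + 6859 = (-34 - 1294) + 6859 = -1328 + 6859 = 5531)
(s + 23183) + (66 - 12)**2 = (5531 + 23183) + (66 - 12)**2 = 28714 + 54**2 = 28714 + 2916 = 31630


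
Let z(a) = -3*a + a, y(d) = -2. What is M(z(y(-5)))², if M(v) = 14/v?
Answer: 49/4 ≈ 12.250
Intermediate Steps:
z(a) = -2*a
M(z(y(-5)))² = (14/((-2*(-2))))² = (14/4)² = (14*(¼))² = (7/2)² = 49/4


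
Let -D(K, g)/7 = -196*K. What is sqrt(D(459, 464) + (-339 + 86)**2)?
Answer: sqrt(693757) ≈ 832.92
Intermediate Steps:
D(K, g) = 1372*K (D(K, g) = -(-1372)*K = 1372*K)
sqrt(D(459, 464) + (-339 + 86)**2) = sqrt(1372*459 + (-339 + 86)**2) = sqrt(629748 + (-253)**2) = sqrt(629748 + 64009) = sqrt(693757)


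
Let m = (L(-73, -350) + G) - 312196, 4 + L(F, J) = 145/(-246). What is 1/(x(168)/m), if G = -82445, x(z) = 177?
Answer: -97082815/43542 ≈ -2229.6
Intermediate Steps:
L(F, J) = -1129/246 (L(F, J) = -4 + 145/(-246) = -4 + 145*(-1/246) = -4 - 145/246 = -1129/246)
m = -97082815/246 (m = (-1129/246 - 82445) - 312196 = -20282599/246 - 312196 = -97082815/246 ≈ -3.9465e+5)
1/(x(168)/m) = 1/(177/(-97082815/246)) = 1/(177*(-246/97082815)) = 1/(-43542/97082815) = -97082815/43542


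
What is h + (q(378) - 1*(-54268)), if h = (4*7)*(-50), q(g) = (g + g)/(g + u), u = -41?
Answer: 17817272/337 ≈ 52870.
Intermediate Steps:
q(g) = 2*g/(-41 + g) (q(g) = (g + g)/(g - 41) = (2*g)/(-41 + g) = 2*g/(-41 + g))
h = -1400 (h = 28*(-50) = -1400)
h + (q(378) - 1*(-54268)) = -1400 + (2*378/(-41 + 378) - 1*(-54268)) = -1400 + (2*378/337 + 54268) = -1400 + (2*378*(1/337) + 54268) = -1400 + (756/337 + 54268) = -1400 + 18289072/337 = 17817272/337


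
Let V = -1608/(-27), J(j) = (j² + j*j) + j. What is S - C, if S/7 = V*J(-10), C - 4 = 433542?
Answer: -3189034/9 ≈ -3.5434e+5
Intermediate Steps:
J(j) = j + 2*j² (J(j) = (j² + j²) + j = 2*j² + j = j + 2*j²)
V = 536/9 (V = -1608*(-1/27) = 536/9 ≈ 59.556)
C = 433546 (C = 4 + 433542 = 433546)
S = 712880/9 (S = 7*(536*(-10*(1 + 2*(-10)))/9) = 7*(536*(-10*(1 - 20))/9) = 7*(536*(-10*(-19))/9) = 7*((536/9)*190) = 7*(101840/9) = 712880/9 ≈ 79209.)
S - C = 712880/9 - 1*433546 = 712880/9 - 433546 = -3189034/9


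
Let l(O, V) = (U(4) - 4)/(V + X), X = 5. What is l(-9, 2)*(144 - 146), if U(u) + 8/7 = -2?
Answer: 100/49 ≈ 2.0408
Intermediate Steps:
U(u) = -22/7 (U(u) = -8/7 - 2 = -22/7)
l(O, V) = -50/(7*(5 + V)) (l(O, V) = (-22/7 - 4)/(V + 5) = -50/(7*(5 + V)))
l(-9, 2)*(144 - 146) = (-50/(35 + 7*2))*(144 - 146) = -50/(35 + 14)*(-2) = -50/49*(-2) = 100/49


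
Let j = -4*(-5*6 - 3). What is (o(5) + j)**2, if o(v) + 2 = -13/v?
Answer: 405769/25 ≈ 16231.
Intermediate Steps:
o(v) = -2 - 13/v
j = 132 (j = -4*(-30 - 3) = -4*(-33) = 132)
(o(5) + j)**2 = ((-2 - 13/5) + 132)**2 = (-23/5 + 132)**2 = (637/5)**2 = 405769/25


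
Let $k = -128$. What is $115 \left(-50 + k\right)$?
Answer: $-20470$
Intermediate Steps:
$115 \left(-50 + k\right) = 115 \left(-50 - 128\right) = 115 \left(-178\right) = -20470$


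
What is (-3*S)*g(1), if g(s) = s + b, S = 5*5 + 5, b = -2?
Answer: 90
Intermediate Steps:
S = 30 (S = 25 + 5 = 30)
g(s) = -2 + s (g(s) = s - 2 = -2 + s)
(-3*S)*g(1) = (-3*30)*(-2 + 1) = -90*(-1) = 90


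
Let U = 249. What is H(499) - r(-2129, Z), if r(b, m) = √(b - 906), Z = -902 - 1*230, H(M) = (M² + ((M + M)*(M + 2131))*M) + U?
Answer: 1309994510 - I*√3035 ≈ 1.31e+9 - 55.091*I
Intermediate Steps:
H(M) = 249 + M² + 2*M²*(2131 + M) (H(M) = (M² + ((M + M)*(M + 2131))*M) + 249 = (M² + ((2*M)*(2131 + M))*M) + 249 = (M² + (2*M*(2131 + M))*M) + 249 = (M² + 2*M²*(2131 + M)) + 249 = 249 + M² + 2*M²*(2131 + M))
Z = -1132 (Z = -902 - 230 = -1132)
r(b, m) = √(-906 + b)
H(499) - r(-2129, Z) = (249 + 2*499³ + 4263*499²) - √(-906 - 2129) = (249 + 2*124251499 + 4263*249001) - √(-3035) = (249 + 248502998 + 1061491263) - I*√3035 = 1309994510 - I*√3035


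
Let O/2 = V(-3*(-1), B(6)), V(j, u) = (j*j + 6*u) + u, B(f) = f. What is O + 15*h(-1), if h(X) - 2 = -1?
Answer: 117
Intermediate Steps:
h(X) = 1 (h(X) = 2 - 1 = 1)
V(j, u) = j² + 7*u (V(j, u) = (j² + 6*u) + u = j² + 7*u)
O = 102 (O = 2*((-3*(-1))² + 7*6) = 2*(3² + 42) = 2*(9 + 42) = 2*51 = 102)
O + 15*h(-1) = 102 + 15*1 = 102 + 15 = 117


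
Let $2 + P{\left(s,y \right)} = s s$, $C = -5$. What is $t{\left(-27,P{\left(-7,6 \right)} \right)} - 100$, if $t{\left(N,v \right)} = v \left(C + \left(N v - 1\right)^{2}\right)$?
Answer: $75805965$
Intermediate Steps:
$P{\left(s,y \right)} = -2 + s^{2}$ ($P{\left(s,y \right)} = -2 + s s = -2 + s^{2}$)
$t{\left(N,v \right)} = v \left(-5 + \left(-1 + N v\right)^{2}\right)$ ($t{\left(N,v \right)} = v \left(-5 + \left(N v - 1\right)^{2}\right) = v \left(-5 + \left(-1 + N v\right)^{2}\right)$)
$t{\left(-27,P{\left(-7,6 \right)} \right)} - 100 = \left(-2 + \left(-7\right)^{2}\right) \left(-5 + \left(-1 - 27 \left(-2 + \left(-7\right)^{2}\right)\right)^{2}\right) - 100 = \left(-2 + 49\right) \left(-5 + \left(-1 - 27 \left(-2 + 49\right)\right)^{2}\right) - 100 = 47 \left(-5 + \left(-1 - 1269\right)^{2}\right) - 100 = 47 \left(-5 + \left(-1270\right)^{2}\right) - 100 = 47 \left(-5 + 1612900\right) - 100 = 47 \cdot 1612895 - 100 = 75806065 - 100 = 75805965$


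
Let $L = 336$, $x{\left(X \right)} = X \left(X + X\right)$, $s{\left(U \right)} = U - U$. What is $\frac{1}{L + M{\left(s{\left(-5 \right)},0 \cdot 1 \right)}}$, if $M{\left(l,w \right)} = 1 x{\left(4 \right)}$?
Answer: $\frac{1}{368} \approx 0.0027174$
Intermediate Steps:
$s{\left(U \right)} = 0$
$x{\left(X \right)} = 2 X^{2}$ ($x{\left(X \right)} = X 2 X = 2 X^{2}$)
$M{\left(l,w \right)} = 32$ ($M{\left(l,w \right)} = 1 \cdot 2 \cdot 4^{2} = 1 \cdot 2 \cdot 16 = 1 \cdot 32 = 32$)
$\frac{1}{L + M{\left(s{\left(-5 \right)},0 \cdot 1 \right)}} = \frac{1}{336 + 32} = \frac{1}{368}$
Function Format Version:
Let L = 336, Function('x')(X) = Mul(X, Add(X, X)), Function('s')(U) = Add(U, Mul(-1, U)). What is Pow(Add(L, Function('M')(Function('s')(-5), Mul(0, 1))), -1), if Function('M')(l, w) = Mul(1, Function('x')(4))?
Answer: Rational(1, 368) ≈ 0.0027174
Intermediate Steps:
Function('s')(U) = 0
Function('x')(X) = Mul(2, Pow(X, 2)) (Function('x')(X) = Mul(X, Mul(2, X)) = Mul(2, Pow(X, 2)))
Function('M')(l, w) = 32 (Function('M')(l, w) = Mul(1, Mul(2, Pow(4, 2))) = Mul(1, Mul(2, 16)) = Mul(1, 32) = 32)
Pow(Add(L, Function('M')(Function('s')(-5), Mul(0, 1))), -1) = Pow(Add(336, 32), -1) = Pow(368, -1) = Rational(1, 368)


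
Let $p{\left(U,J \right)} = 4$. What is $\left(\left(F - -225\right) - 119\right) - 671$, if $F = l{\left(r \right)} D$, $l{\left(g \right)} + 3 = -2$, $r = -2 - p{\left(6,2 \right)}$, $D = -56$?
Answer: $-285$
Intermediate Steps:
$r = -6$ ($r = -2 - 4 = -6$)
$l{\left(g \right)} = -5$ ($l{\left(g \right)} = -3 - 2 = -5$)
$F = 280$ ($F = \left(-5\right) \left(-56\right) = 280$)
$\left(\left(F - -225\right) - 119\right) - 671 = \left(\left(280 - -225\right) - 119\right) - 671 = \left(\left(280 + 225\right) - 119\right) - 671 = \left(505 - 119\right) - 671 = 386 - 671 = -285$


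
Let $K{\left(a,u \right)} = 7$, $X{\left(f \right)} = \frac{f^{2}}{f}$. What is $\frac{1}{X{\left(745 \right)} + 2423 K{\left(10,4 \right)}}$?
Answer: $\frac{1}{17706} \approx 5.6478 \cdot 10^{-5}$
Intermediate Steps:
$X{\left(f \right)} = f$
$\frac{1}{X{\left(745 \right)} + 2423 K{\left(10,4 \right)}} = \frac{1}{745 + 2423 \cdot 7} = \frac{1}{745 + 16961} = \frac{1}{17706}$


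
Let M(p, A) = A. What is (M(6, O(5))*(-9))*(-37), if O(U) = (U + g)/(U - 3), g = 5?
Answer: 1665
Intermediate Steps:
O(U) = (5 + U)/(-3 + U) (O(U) = (U + 5)/(U - 3) = (5 + U)/(-3 + U))
(M(6, O(5))*(-9))*(-37) = (((5 + 5)/(-3 + 5))*(-9))*(-37) = ((10/2)*(-9))*(-37) = (((½)*10)*(-9))*(-37) = (5*(-9))*(-37) = -45*(-37) = 1665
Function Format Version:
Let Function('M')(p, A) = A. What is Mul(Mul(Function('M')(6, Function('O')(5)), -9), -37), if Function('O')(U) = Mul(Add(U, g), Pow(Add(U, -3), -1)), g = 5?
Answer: 1665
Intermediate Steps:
Function('O')(U) = Mul(Pow(Add(-3, U), -1), Add(5, U)) (Function('O')(U) = Mul(Add(U, 5), Pow(Add(U, -3), -1)) = Mul(Add(5, U), Pow(Add(-3, U), -1)) = Mul(Pow(Add(-3, U), -1), Add(5, U)))
Mul(Mul(Function('M')(6, Function('O')(5)), -9), -37) = Mul(Mul(Mul(Pow(Add(-3, 5), -1), Add(5, 5)), -9), -37) = Mul(Mul(Mul(Pow(2, -1), 10), -9), -37) = Mul(Mul(Mul(Rational(1, 2), 10), -9), -37) = Mul(Mul(5, -9), -37) = Mul(-45, -37) = 1665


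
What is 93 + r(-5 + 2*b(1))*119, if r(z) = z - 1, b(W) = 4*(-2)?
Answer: -2525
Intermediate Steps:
b(W) = -8
r(z) = -1 + z
93 + r(-5 + 2*b(1))*119 = 93 + (-1 + (-5 + 2*(-8)))*119 = 93 + (-1 + (-5 - 16))*119 = 93 + (-1 - 21)*119 = 93 - 22*119 = 93 - 2618 = -2525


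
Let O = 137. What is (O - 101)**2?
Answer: 1296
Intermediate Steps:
(O - 101)**2 = (137 - 101)**2 = 36**2 = 1296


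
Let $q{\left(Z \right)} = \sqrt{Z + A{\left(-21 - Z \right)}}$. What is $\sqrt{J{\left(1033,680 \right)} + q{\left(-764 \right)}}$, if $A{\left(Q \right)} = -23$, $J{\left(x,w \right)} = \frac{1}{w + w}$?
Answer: $\frac{\sqrt{85 + 115600 i \sqrt{787}}}{340} \approx 3.7453 + 3.7452 i$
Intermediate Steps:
$J{\left(x,w \right)} = \frac{1}{2 w}$
$q{\left(Z \right)} = \sqrt{-23 + Z}$ ($q{\left(Z \right)} = \sqrt{Z - 23} = \sqrt{-23 + Z}$)
$\sqrt{J{\left(1033,680 \right)} + q{\left(-764 \right)}} = \sqrt{\frac{1}{2 \cdot 680} + \sqrt{-23 - 764}} = \sqrt{\frac{1}{2} \cdot \frac{1}{680} + \sqrt{-787}} = \sqrt{\frac{1}{1360} + i \sqrt{787}}$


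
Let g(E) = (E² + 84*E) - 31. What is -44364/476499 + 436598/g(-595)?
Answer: 32425205551/24143727831 ≈ 1.3430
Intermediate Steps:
g(E) = -31 + E² + 84*E
-44364/476499 + 436598/g(-595) = -44364/476499 + 436598/(-31 + (-595)² + 84*(-595)) = -44364*1/476499 + 436598/(-31 + 354025 - 49980) = -14788/158833 + 436598/304014 = -14788/158833 + 436598*(1/304014) = -14788/158833 + 218299/152007 = 32425205551/24143727831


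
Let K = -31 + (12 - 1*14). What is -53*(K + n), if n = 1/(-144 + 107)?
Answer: 64766/37 ≈ 1750.4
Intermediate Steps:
n = -1/37 (n = 1/(-37) = -1/37 ≈ -0.027027)
K = -33 (K = -31 + (12 - 14) = -31 - 2 = -33)
-53*(K + n) = -53*(-33 - 1/37) = -53*(-1222/37) = 64766/37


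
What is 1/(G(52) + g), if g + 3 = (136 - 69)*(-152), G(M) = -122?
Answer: -1/10309 ≈ -9.7003e-5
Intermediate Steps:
g = -10187 (g = -3 + (136 - 69)*(-152) = -3 + 67*(-152) = -3 - 10184 = -10187)
1/(G(52) + g) = 1/(-122 - 10187) = 1/(-10309) = -1/10309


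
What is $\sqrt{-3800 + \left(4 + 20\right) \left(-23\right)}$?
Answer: $16 i \sqrt{17} \approx 65.97 i$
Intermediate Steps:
$\sqrt{-3800 + \left(4 + 20\right) \left(-23\right)} = \sqrt{-3800 + 24 \left(-23\right)} = \sqrt{-3800 - 552} = \sqrt{-4352} = 16 i \sqrt{17}$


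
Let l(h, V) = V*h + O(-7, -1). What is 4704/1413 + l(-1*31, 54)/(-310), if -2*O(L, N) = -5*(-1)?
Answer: 2551423/292020 ≈ 8.7372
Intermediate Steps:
O(L, N) = -5/2 (O(L, N) = -(-5)*(-1)/2 = -½*5 = -5/2)
l(h, V) = -5/2 + V*h (l(h, V) = V*h - 5/2 = -5/2 + V*h)
4704/1413 + l(-1*31, 54)/(-310) = 4704/1413 + (-5/2 + 54*(-1*31))/(-310) = 4704*(1/1413) + (-5/2 + 54*(-31))*(-1/310) = 1568/471 + (-5/2 - 1674)*(-1/310) = 1568/471 - 3353/2*(-1/310) = 1568/471 + 3353/620 = 2551423/292020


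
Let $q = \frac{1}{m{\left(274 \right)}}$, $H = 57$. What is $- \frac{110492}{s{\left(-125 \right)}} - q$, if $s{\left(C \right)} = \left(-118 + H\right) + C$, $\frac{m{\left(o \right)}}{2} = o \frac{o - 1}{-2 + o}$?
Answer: $\frac{229583258}{386477} \approx 594.04$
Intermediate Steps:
$m{\left(o \right)} = \frac{2 o \left(-1 + o\right)}{-2 + o}$ ($m{\left(o \right)} = 2 o \frac{o - 1}{-2 + o} = 2 o \frac{-1 + o}{-2 + o} = 2 \frac{o \left(-1 + o\right)}{-2 + o} = \frac{2 o \left(-1 + o\right)}{-2 + o}$)
$s{\left(C \right)} = -61 + C$ ($s{\left(C \right)} = \left(-118 + 57\right) + C = -61 + C$)
$q = \frac{68}{37401}$ ($q = \frac{1}{2 \cdot 274 \frac{1}{-2 + 274} \left(-1 + 274\right)} = \frac{1}{2 \cdot 274 \cdot \frac{1}{272} \cdot 273} = \frac{1}{\frac{37401}{68}} = \frac{68}{37401} \approx 0.0018181$)
$- \frac{110492}{s{\left(-125 \right)}} - q = - \frac{110492}{-61 - 125} - \frac{68}{37401} = - \frac{110492}{-186} - \frac{68}{37401} = \left(-110492\right) \left(- \frac{1}{186}\right) - \frac{68}{37401} = \frac{55246}{93} - \frac{68}{37401} = \frac{229583258}{386477}$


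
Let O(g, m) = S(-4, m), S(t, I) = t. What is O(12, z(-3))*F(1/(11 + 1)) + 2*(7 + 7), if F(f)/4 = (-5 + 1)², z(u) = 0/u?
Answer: -228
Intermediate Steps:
z(u) = 0
O(g, m) = -4
F(f) = 64 (F(f) = 4*(-5 + 1)² = 4*(-4)² = 4*16 = 64)
O(12, z(-3))*F(1/(11 + 1)) + 2*(7 + 7) = -4*64 + 2*(7 + 7) = -256 + 2*14 = -256 + 28 = -228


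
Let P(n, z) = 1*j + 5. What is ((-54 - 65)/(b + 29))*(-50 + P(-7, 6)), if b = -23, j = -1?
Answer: 2737/3 ≈ 912.33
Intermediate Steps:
P(n, z) = 4 (P(n, z) = 1*(-1) + 5 = -1 + 5 = 4)
((-54 - 65)/(b + 29))*(-50 + P(-7, 6)) = ((-54 - 65)/(-23 + 29))*(-50 + 4) = -119/6*(-46) = 2737/3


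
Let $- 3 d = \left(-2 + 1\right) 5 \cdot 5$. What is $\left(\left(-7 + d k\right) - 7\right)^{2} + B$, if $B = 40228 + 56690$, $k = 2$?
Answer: $\frac{872326}{9} \approx 96925.0$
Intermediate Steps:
$B = 96918$
$d = \frac{25}{3}$ ($d = - \frac{\left(-2 + 1\right) 5 \cdot 5}{3} = - \frac{\left(-1\right) 5 \cdot 5}{3} = - \frac{\left(-5\right) 5}{3} = \left(- \frac{1}{3}\right) \left(-25\right) = \frac{25}{3} \approx 8.3333$)
$\left(\left(-7 + d k\right) - 7\right)^{2} + B = \left(\left(-7 + \frac{25}{3} \cdot 2\right) - 7\right)^{2} + 96918 = \left(\left(-7 + \frac{50}{3}\right) - 7\right)^{2} + 96918 = \left(\frac{29}{3} - 7\right)^{2} + 96918 = \left(\frac{8}{3}\right)^{2} + 96918 = \frac{64}{9} + 96918 = \frac{872326}{9}$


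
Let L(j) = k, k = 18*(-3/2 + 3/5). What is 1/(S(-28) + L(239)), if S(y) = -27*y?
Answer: 5/3699 ≈ 0.0013517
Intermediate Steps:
k = -81/5 (k = 18*(-3*½ + 3*(⅕)) = 18*(-3/2 + ⅗) = 18*(-9/10) = -81/5 ≈ -16.200)
L(j) = -81/5
1/(S(-28) + L(239)) = 1/(-27*(-28) - 81/5) = 1/(756 - 81/5) = 1/(3699/5) = 5/3699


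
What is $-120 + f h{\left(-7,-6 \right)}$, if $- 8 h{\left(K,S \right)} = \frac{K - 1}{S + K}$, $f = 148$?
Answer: $- \frac{1708}{13} \approx -131.38$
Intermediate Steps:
$h{\left(K,S \right)} = - \frac{-1 + K}{8 \left(K + S\right)}$ ($h{\left(K,S \right)} = - \frac{\left(K - 1\right) \frac{1}{S + K}}{8} = - \frac{\left(-1 + K\right) \frac{1}{K + S}}{8} = - \frac{\frac{1}{K + S} \left(-1 + K\right)}{8} = - \frac{-1 + K}{8 \left(K + S\right)}$)
$-120 + f h{\left(-7,-6 \right)} = -120 + 148 \frac{1 - -7}{8 \left(-7 - 6\right)} = -120 + 148 \frac{1 + 7}{8 \left(-13\right)} = -120 + 148 \cdot \frac{1}{8} \left(- \frac{1}{13}\right) 8 = -120 + 148 \left(- \frac{1}{13}\right) = -120 - \frac{148}{13} = - \frac{1708}{13}$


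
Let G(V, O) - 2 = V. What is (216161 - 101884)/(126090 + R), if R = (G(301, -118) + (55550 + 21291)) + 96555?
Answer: 114277/299789 ≈ 0.38119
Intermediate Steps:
G(V, O) = 2 + V
R = 173699 (R = ((2 + 301) + (55550 + 21291)) + 96555 = (303 + 76841) + 96555 = 77144 + 96555 = 173699)
(216161 - 101884)/(126090 + R) = (216161 - 101884)/(126090 + 173699) = 114277/299789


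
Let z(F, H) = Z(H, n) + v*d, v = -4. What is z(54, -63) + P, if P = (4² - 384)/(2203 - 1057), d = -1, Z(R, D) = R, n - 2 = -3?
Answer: -33991/573 ≈ -59.321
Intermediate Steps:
n = -1 (n = 2 - 3 = -1)
P = -184/573 (P = (16 - 384)/1146 = -368*1/1146 = -184/573 ≈ -0.32112)
z(F, H) = 4 + H (z(F, H) = H - 4*(-1) = H + 4 = 4 + H)
z(54, -63) + P = (4 - 63) - 184/573 = -59 - 184/573 = -33991/573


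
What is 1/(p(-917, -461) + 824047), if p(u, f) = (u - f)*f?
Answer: 1/1034263 ≈ 9.6687e-7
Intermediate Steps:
p(u, f) = f*(u - f)
1/(p(-917, -461) + 824047) = 1/(-461*(-917 - 1*(-461)) + 824047) = 1/(-461*(-917 + 461) + 824047) = 1/(-461*(-456) + 824047) = 1/(210216 + 824047) = 1/1034263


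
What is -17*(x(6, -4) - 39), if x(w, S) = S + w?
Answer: 629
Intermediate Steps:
-17*(x(6, -4) - 39) = -17*((-4 + 6) - 39) = -17*(2 - 39) = -17*(-37) = 629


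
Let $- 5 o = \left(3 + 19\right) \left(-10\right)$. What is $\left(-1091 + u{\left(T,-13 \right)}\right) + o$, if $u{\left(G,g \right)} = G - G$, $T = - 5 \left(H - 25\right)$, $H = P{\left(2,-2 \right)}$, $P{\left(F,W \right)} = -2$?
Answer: $-1047$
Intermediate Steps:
$H = -2$
$o = 44$ ($o = - \frac{\left(3 + 19\right) \left(-10\right)}{5} = - \frac{22 \left(-10\right)}{5} = \left(- \frac{1}{5}\right) \left(-220\right) = 44$)
$T = 135$ ($T = - 5 \left(-2 - 25\right) = \left(-5\right) \left(-27\right) = 135$)
$u{\left(G,g \right)} = 0$
$\left(-1091 + u{\left(T,-13 \right)}\right) + o = \left(-1091 + 0\right) + 44 = -1091 + 44 = -1047$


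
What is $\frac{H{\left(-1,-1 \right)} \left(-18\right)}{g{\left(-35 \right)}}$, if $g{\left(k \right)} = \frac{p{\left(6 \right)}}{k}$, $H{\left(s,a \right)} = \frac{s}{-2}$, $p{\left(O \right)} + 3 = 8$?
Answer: $63$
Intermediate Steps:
$p{\left(O \right)} = 5$ ($p{\left(O \right)} = -3 + 8 = 5$)
$H{\left(s,a \right)} = - \frac{s}{2}$ ($H{\left(s,a \right)} = s \left(- \frac{1}{2}\right) = - \frac{s}{2}$)
$g{\left(k \right)} = \frac{5}{k}$
$\frac{H{\left(-1,-1 \right)} \left(-18\right)}{g{\left(-35 \right)}} = \frac{\left(- \frac{1}{2}\right) \left(-1\right) \left(-18\right)}{5 \frac{1}{-35}} = \frac{\frac{1}{2} \left(-18\right)}{5 \left(- \frac{1}{35}\right)} = - \frac{9}{- \frac{1}{7}} = \left(-9\right) \left(-7\right) = 63$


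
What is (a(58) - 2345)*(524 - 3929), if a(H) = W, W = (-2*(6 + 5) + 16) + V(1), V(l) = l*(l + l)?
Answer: 7998345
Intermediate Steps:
V(l) = 2*l² (V(l) = l*(2*l) = 2*l²)
W = -4 (W = (-2*(6 + 5) + 16) + 2*1² = (-2*11 + 16) + 2*1 = (-22 + 16) + 2 = -6 + 2 = -4)
a(H) = -4
(a(58) - 2345)*(524 - 3929) = (-4 - 2345)*(524 - 3929) = -2349*(-3405) = 7998345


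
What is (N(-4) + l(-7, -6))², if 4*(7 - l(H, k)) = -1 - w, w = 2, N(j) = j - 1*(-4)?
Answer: 961/16 ≈ 60.063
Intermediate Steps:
N(j) = 4 + j (N(j) = j + 4 = 4 + j)
l(H, k) = 31/4 (l(H, k) = 7 - (-1 - 1*2)/4 = 7 - (-1 - 2)/4 = 7 - ¼*(-3) = 7 + ¾ = 31/4)
(N(-4) + l(-7, -6))² = ((4 - 4) + 31/4)² = (0 + 31/4)² = (31/4)² = 961/16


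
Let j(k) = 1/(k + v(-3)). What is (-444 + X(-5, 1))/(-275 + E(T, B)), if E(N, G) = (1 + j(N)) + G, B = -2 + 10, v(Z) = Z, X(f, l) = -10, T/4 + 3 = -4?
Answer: 14074/8247 ≈ 1.7066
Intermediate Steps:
T = -28 (T = -12 + 4*(-4) = -12 - 16 = -28)
B = 8
j(k) = 1/(-3 + k) (j(k) = 1/(k - 3) = 1/(-3 + k))
E(N, G) = 1 + G + 1/(-3 + N) (E(N, G) = (1 + 1/(-3 + N)) + G = 1 + G + 1/(-3 + N))
(-444 + X(-5, 1))/(-275 + E(T, B)) = (-444 - 10)/(-275 + (1 + (1 + 8)*(-3 - 28))/(-3 - 28)) = -454/(-275 + (1 + 9*(-31))/(-31)) = -454/(-275 - (1 - 279)/31) = -454/(-275 - 1/31*(-278)) = -454/(-275 + 278/31) = -454/(-8247/31) = -454*(-31/8247) = 14074/8247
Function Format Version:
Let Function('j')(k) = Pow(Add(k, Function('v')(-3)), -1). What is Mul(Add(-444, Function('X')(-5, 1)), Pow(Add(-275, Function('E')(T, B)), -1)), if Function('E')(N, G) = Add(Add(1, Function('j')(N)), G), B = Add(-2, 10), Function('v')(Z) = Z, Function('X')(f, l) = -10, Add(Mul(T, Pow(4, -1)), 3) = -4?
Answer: Rational(14074, 8247) ≈ 1.7066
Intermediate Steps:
T = -28 (T = Add(-12, Mul(4, -4)) = Add(-12, -16) = -28)
B = 8
Function('j')(k) = Pow(Add(-3, k), -1) (Function('j')(k) = Pow(Add(k, -3), -1) = Pow(Add(-3, k), -1))
Function('E')(N, G) = Add(1, G, Pow(Add(-3, N), -1)) (Function('E')(N, G) = Add(Add(1, Pow(Add(-3, N), -1)), G) = Add(1, G, Pow(Add(-3, N), -1)))
Mul(Add(-444, Function('X')(-5, 1)), Pow(Add(-275, Function('E')(T, B)), -1)) = Mul(Add(-444, -10), Pow(Add(-275, Mul(Pow(Add(-3, -28), -1), Add(1, Mul(Add(1, 8), Add(-3, -28))))), -1)) = Mul(-454, Pow(Add(-275, Mul(Pow(-31, -1), Add(1, Mul(9, -31)))), -1)) = Mul(-454, Pow(Add(-275, Mul(Rational(-1, 31), Add(1, -279))), -1)) = Mul(-454, Pow(Add(-275, Mul(Rational(-1, 31), -278)), -1)) = Mul(-454, Pow(Add(-275, Rational(278, 31)), -1)) = Mul(-454, Pow(Rational(-8247, 31), -1)) = Mul(-454, Rational(-31, 8247)) = Rational(14074, 8247)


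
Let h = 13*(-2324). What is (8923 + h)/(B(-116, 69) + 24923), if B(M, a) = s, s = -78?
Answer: -21289/24845 ≈ -0.85687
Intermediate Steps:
B(M, a) = -78
h = -30212
(8923 + h)/(B(-116, 69) + 24923) = (8923 - 30212)/(-78 + 24923) = -21289/24845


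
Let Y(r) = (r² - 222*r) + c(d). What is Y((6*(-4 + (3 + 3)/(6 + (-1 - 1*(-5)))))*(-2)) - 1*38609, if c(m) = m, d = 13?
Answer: -1149724/25 ≈ -45989.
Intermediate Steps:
Y(r) = 13 + r² - 222*r (Y(r) = (r² - 222*r) + 13 = 13 + r² - 222*r)
Y((6*(-4 + (3 + 3)/(6 + (-1 - 1*(-5)))))*(-2)) - 1*38609 = (13 + ((6*(-4 + (3 + 3)/(6 + (-1 - 1*(-5)))))*(-2))² - 222*6*(-4 + (3 + 3)/(6 + (-1 - 1*(-5))))*(-2)) - 1*38609 = (13 + ((6*(-4 + 6/(6 + (-1 + 5))))*(-2))² - 222*6*(-4 + 6/(6 + (-1 + 5)))*(-2)) - 38609 = (13 + ((6*(-4 + 6/(6 + 4)))*(-2))² - 222*6*(-4 + 6/(6 + 4))*(-2)) - 38609 = (13 + ((6*(-4 + 6/10))*(-2))² - 222*6*(-4 + 6/10)*(-2)) - 38609 = (13 + ((6*(-4 + 6*(⅒)))*(-2))² - 222*6*(-4 + 6*(⅒))*(-2)) - 38609 = (13 + ((6*(-4 + ⅗))*(-2))² - 222*6*(-4 + ⅗)*(-2)) - 38609 = (13 + ((6*(-17/5))*(-2))² - 222*6*(-17/5)*(-2)) - 38609 = (13 + (-102/5*(-2))² - (-22644)*(-2)/5) - 38609 = (13 + (204/5)² - 222*204/5) - 38609 = (13 + 41616/25 - 45288/5) - 38609 = -184499/25 - 38609 = -1149724/25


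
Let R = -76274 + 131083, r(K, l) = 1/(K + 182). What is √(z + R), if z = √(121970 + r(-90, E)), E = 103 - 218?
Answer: √(115975844 + 46*√258088543)/46 ≈ 234.86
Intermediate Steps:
E = -115
r(K, l) = 1/(182 + K)
z = √258088543/46 (z = √(121970 + 1/(182 - 90)) = √(121970 + 1/92) = √(11221241/92) = √258088543/46 ≈ 349.24)
R = 54809
√(z + R) = √(√258088543/46 + 54809) = √(54809 + √258088543/46)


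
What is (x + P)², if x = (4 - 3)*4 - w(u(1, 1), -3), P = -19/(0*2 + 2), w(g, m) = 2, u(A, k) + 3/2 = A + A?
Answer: 225/4 ≈ 56.250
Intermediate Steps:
u(A, k) = -3/2 + 2*A (u(A, k) = -3/2 + (A + A) = -3/2 + 2*A)
P = -19/2 (P = -19/(0 + 2) = -19/2 ≈ -9.5000)
x = 2 (x = (4 - 3)*4 - 1*2 = 1*4 - 2 = 4 - 2 = 2)
(x + P)² = (2 - 19/2)² = (-15/2)² = 225/4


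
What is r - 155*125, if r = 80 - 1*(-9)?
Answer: -19286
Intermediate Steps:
r = 89 (r = 80 + 9 = 89)
r - 155*125 = 89 - 155*125 = 89 - 19375 = -19286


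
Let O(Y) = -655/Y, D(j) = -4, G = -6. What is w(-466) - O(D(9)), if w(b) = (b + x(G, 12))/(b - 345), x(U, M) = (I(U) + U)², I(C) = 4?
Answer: -529357/3244 ≈ -163.18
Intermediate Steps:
x(U, M) = (4 + U)²
w(b) = (4 + b)/(-345 + b) (w(b) = (b + (4 - 6)²)/(b - 345) = (b + (-2)²)/(-345 + b) = (b + 4)/(-345 + b) = (4 + b)/(-345 + b))
w(-466) - O(D(9)) = (4 - 466)/(-345 - 466) - (-655)/(-4) = -462/(-811) - (-655)*(-1)/4 = -1/811*(-462) - 1*655/4 = 462/811 - 655/4 = -529357/3244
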